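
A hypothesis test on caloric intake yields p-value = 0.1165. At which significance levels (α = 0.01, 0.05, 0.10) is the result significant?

p = 0.1165. Not significant at any of the given levels.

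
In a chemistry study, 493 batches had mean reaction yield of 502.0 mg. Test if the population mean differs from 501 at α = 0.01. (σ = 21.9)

z = (x̄ - μ₀)/(σ/√n) = (502.0 - 501)/(21.9/√493) = 1.014. Critical value: ±2.576. Since |1.014| ≤ 2.576, Fail to reject H₀.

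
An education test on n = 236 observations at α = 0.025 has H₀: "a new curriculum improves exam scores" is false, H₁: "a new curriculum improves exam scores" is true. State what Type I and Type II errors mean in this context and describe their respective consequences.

Type I (false positive): concluding that a new curriculum improves exam scores when it is not — adopting a curriculum that gives no real benefit — disruption for nothing. Type II (false negative): failing to conclude that a new curriculum improves exam scores when it is — keeping the old curriculum when the new one would have helped students. Which is costlier depends on domain priorities and is a judgement call rather than a statistical fact.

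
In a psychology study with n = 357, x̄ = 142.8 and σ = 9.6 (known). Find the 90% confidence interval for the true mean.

CI = x̄ ± z*(σ/√n) = 142.8 ± 1.645(9.6/√357) = 142.8 ± 0.84 = (141.96, 143.64)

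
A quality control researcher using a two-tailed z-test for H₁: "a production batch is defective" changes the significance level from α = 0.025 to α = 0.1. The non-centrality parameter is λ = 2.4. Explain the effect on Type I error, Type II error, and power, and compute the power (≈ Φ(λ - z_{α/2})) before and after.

Increasing α from 0.025 to 0.1:
• Type I error rate increases (α is the Type I rate by definition).
• Critical value moves from z_{α/2} = 2.241 to 1.645, so power = Φ(λ - z_{α/2}) goes from Φ(2.4 - 2.241) = 0.563 to Φ(2.4 - 1.645) = 0.775.
• Type II error rate β = 1 - power therefore decreases (0.437 → 0.225).
Appropriate when false negatives are costly — here, shipping a defective batch — faulty products reach customers.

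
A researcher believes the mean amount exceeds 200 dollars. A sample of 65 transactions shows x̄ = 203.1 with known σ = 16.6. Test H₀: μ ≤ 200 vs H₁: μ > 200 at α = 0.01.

z = 1.506. Critical value: 2.33. Fail to reject H₀.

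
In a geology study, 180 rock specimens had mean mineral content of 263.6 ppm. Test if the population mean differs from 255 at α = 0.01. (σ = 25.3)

z = (x̄ - μ₀)/(σ/√n) = (263.6 - 255)/(25.3/√180) = 4.561. Critical value: ±2.576. Since |4.561| > 2.576, Reject H₀.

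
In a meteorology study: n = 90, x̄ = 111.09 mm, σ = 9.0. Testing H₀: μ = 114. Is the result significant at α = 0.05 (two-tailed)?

z = (111.09 - 114)/(9.0/√90) = -3.067. Since |z| > 1.96, significant at α = 0.05.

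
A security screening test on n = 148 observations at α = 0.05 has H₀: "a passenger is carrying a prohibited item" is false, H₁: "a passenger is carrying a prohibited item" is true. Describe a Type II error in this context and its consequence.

Type II error: failing to reject H₀ when it is false — concluding that a passenger is carrying a prohibited item is not supported when in fact it is. Consequence: letting a prohibited item through — security breach.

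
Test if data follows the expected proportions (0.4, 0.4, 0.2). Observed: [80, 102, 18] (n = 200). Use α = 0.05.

Expected: [80.0, 80.0, 40.0]. χ² = 18.15. df = 2, critical = 5.991. Reject H₀.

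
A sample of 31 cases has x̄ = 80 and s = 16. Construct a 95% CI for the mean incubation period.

CI = x̄ ± t*(s/√n) = 80 ± 2.042(16/√31) = (74.13, 85.87)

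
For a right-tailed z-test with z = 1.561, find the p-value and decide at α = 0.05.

p = P(Z > 1.561) = 1 - Φ(1.561) ≈ 0.0593. Since p ≥ 0.05, fail to reject H₀ (not significant) at α = 0.05.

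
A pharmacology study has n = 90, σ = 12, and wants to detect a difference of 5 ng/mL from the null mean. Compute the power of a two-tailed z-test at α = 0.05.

SE = σ/√n = 12/√90 = 1.265. Non-centrality λ = d/SE = 5/1.265 = 3.953. Power ≈ Φ(λ - z_{α/2}) = Φ(3.953 - 1.96) = Φ(1.993) = 0.977.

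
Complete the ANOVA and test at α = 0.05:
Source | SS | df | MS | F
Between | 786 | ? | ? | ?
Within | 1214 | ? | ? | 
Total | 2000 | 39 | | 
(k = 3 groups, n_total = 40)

df_between = 2, df_within = 37. MS_between = 393.0, MS_within = 32.81. F = 11.978, F_crit ≈ 3.252. Reject H₀.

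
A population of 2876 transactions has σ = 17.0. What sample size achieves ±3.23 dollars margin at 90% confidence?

Without FPC: n₀ = (1.645×17.0/3.23)² = 74.959. With FPC: n = n₀N/(n₀+N-1) = 73.1 → n = 74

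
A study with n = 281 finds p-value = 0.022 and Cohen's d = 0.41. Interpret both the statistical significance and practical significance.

Statistically significant (p = 0.022 < 0.05). Cohen's d = 0.41 indicates a small effect size. Both statistical and practical significance should be considered.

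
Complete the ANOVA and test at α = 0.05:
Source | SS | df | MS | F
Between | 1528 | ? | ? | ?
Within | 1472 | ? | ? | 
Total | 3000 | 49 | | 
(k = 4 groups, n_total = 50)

df_between = 3, df_within = 46. MS_between = 509.33, MS_within = 32.0. F = 15.917, F_crit ≈ 2.807. Reject H₀.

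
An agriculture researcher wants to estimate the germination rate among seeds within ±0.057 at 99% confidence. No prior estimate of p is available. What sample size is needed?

Conservative approach: use p = 0.5 (maximizes p(1-p) = 0.25). n = z²(0.25)/E² = 2.576²×0.25/0.057² = 510.6 → n = 511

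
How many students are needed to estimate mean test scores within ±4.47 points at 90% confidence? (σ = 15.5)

n = (z*σ/E)² = (1.645×15.5/4.47)² = 32.5 → n = 33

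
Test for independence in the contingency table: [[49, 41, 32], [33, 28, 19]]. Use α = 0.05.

χ² = 0.159. df = 2, critical = 5.991. Fail to reject H₀. No evidence of dependence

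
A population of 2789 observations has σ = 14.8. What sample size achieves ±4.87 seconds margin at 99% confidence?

Without FPC: n₀ = (2.576×14.8/4.87)² = 61.285. With FPC: n = n₀N/(n₀+N-1) = 60.0 → n = 60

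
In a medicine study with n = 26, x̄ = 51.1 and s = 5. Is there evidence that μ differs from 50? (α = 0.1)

t = (x̄ - μ₀)/(s/√n) = (51.1 - 50)/(5/√26) = 1.122. df = 25, critical t = ±1.708. Fail to reject H₀.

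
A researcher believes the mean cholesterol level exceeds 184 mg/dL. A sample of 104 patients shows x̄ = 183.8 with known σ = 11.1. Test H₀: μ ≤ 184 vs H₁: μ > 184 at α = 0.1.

z = -0.184. Critical value: 1.28. Fail to reject H₀.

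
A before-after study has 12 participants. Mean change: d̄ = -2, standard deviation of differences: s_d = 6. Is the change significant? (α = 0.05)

t = d̄/(s_d/√n) = -2/(6/√12) = -1.155. df = 11, critical t = ±2.201. Fail to reject H₀.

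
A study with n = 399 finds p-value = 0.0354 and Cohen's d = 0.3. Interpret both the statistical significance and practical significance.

Statistically significant (p = 0.0354 < 0.05). Cohen's d = 0.3 indicates a small effect size. Both statistical and practical significance should be considered.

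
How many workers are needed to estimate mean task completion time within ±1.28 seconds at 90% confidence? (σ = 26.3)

n = (z*σ/E)² = (1.645×26.3/1.28)² = 1142.4 → n = 1143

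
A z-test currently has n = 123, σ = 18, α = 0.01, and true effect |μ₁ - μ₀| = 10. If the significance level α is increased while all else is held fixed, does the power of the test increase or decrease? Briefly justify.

Power increases: a larger α lowers the critical value, so more of the H₁ sampling distribution falls in the rejection region.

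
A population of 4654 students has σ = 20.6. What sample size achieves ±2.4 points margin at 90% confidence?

Without FPC: n₀ = (1.645×20.6/2.4)² = 199.363. With FPC: n = n₀N/(n₀+N-1) = 191.2 → n = 192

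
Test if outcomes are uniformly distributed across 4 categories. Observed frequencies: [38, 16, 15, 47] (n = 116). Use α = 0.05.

Expected = 29 each. χ² = Σ(O-E)²/E = 26.552. df = 3, critical value = 7.815. Reject H₀.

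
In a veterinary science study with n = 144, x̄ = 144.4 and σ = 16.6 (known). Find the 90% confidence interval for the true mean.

CI = x̄ ± z*(σ/√n) = 144.4 ± 1.645(16.6/√144) = 144.4 ± 2.28 = (142.12, 146.68)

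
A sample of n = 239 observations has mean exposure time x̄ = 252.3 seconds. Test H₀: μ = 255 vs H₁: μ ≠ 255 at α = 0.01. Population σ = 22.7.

z = (x̄ - μ₀)/(σ/√n) = (252.3 - 255)/(22.7/√239) = -1.839. Critical value: ±2.576. Since |-1.839| ≤ 2.576, Fail to reject H₀.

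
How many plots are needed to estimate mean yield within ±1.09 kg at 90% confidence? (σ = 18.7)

n = (z*σ/E)² = (1.645×18.7/1.09)² = 796.5 → n = 797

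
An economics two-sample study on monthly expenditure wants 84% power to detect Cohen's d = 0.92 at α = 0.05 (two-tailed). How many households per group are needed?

z_{α/2} = 1.96, z_β = Φ⁻¹(0.84) = 0.994. For large effect (d = 0.92): n per group = 2(z_{α/2} + z_β)²/d² = 2(1.96 + 0.994)²/0.92² = 20.6 → 21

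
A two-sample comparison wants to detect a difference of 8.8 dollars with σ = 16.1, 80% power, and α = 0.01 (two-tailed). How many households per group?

n per group = 2(z_α/2 + z_β)²σ²/d² = 2×(2.576 + 0.84)²×16.1²/8.8² = 78.1 → n = 79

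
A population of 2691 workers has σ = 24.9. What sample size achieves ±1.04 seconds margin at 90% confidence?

Without FPC: n₀ = (1.645×24.9/1.04)² = 1551.186. With FPC: n = n₀N/(n₀+N-1) = 984.2 → n = 985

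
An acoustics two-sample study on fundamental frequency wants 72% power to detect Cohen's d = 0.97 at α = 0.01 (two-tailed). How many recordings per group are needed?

z_{α/2} = 2.576, z_β = Φ⁻¹(0.72) = 0.583. For large effect (d = 0.97): n per group = 2(z_{α/2} + z_β)²/d² = 2(2.576 + 0.583)²/0.97² = 21.2 → 22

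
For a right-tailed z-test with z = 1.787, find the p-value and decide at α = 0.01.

p = P(Z > 1.787) = 1 - Φ(1.787) ≈ 0.037. Since p ≥ 0.01, fail to reject H₀ (not significant) at α = 0.01.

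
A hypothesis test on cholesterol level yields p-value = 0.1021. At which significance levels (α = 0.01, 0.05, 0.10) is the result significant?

p = 0.1021. Not significant at any of the given levels.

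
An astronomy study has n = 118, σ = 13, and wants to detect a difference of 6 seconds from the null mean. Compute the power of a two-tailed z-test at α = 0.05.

SE = σ/√n = 13/√118 = 1.197. Non-centrality λ = d/SE = 6/1.197 = 5.014. Power ≈ Φ(λ - z_{α/2}) = Φ(5.014 - 1.96) = Φ(3.054) = 0.999.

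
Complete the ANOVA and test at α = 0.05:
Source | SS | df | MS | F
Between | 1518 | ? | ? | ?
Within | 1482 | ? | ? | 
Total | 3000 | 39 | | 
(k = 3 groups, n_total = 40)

df_between = 2, df_within = 37. MS_between = 759.0, MS_within = 40.05. F = 18.949, F_crit ≈ 3.252. Reject H₀.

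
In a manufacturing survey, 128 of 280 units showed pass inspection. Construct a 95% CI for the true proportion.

p̂ = 0.457. CI = p̂ ± z*√(p̂(1-p̂)/n) = (0.399, 0.515)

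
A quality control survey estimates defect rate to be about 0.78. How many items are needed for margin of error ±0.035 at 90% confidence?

n = z²p(1-p)/E² = 1.645²×0.78×0.22/0.035² = 379.1 → n = 380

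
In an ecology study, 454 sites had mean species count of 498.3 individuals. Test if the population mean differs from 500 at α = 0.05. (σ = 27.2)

z = (x̄ - μ₀)/(σ/√n) = (498.3 - 500)/(27.2/√454) = -1.332. Critical value: ±1.96. Since |-1.332| ≤ 1.96, Fail to reject H₀.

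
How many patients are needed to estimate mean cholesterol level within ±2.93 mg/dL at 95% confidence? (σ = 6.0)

n = (z*σ/E)² = (1.96×6.0/2.93)² = 16.1 → n = 17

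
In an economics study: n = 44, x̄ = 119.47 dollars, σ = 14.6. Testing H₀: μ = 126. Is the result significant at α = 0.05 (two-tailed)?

z = (119.47 - 126)/(14.6/√44) = -2.967. Since |z| > 1.96, significant at α = 0.05.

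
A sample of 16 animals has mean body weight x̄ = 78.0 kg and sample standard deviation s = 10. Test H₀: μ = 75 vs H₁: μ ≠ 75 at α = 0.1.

t = (x̄ - μ₀)/(s/√n) = (78.0 - 75)/(10/√16) = 1.2. df = 15, critical t = ±1.753. Fail to reject H₀.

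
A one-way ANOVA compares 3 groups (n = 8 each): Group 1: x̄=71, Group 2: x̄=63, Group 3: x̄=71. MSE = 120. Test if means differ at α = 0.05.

Grand mean = 68.33. SS_between = 341.33, MS_between = 170.67. F = 1.422, F_crit ≈ 3.467. Fail to reject H₀.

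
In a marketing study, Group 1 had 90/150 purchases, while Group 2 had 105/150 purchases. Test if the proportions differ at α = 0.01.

p̂₁ = 0.6, p̂₂ = 0.7, pooled p̂ = 0.65. z = -1.816. Critical: ±2.576. Fail to reject H₀.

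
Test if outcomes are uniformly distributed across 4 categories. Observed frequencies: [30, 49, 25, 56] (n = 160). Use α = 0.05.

Expected = 40 each. χ² = Σ(O-E)²/E = 16.55. df = 3, critical value = 7.815. Reject H₀.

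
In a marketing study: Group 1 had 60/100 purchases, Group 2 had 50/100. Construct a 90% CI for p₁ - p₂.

p̂₁ = 0.6, p̂₂ = 0.5. Difference = 0.1. CI = (-0.015, 0.215)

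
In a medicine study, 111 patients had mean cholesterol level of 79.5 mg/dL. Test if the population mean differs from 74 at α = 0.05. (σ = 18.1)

z = (x̄ - μ₀)/(σ/√n) = (79.5 - 74)/(18.1/√111) = 3.201. Critical value: ±1.96. Since |3.201| > 1.96, Reject H₀.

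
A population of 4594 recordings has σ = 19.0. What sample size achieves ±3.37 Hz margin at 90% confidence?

Without FPC: n₀ = (1.645×19.0/3.37)² = 86.016. With FPC: n = n₀N/(n₀+N-1) = 84.5 → n = 85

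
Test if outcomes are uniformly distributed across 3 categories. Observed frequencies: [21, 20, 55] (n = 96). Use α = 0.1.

Expected = 32 each. χ² = Σ(O-E)²/E = 24.812. df = 2, critical value = 4.605. Reject H₀.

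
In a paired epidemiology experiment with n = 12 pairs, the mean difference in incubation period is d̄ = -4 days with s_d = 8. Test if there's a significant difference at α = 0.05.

t = d̄/(s_d/√n) = -4/(8/√12) = -1.732. df = 11, critical t = ±2.201. Fail to reject H₀.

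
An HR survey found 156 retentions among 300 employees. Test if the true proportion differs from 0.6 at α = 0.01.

p̂ = 0.52, p₀ = 0.6. z = (p̂ - p₀)/√(p₀(1-p₀)/n) = -2.828. Critical: ±2.576. Reject H₀.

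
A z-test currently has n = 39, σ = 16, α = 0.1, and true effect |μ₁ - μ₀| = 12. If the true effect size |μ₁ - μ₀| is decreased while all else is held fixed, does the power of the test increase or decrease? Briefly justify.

Power decreases: a smaller true effect decreases the non-centrality λ = |μ₁ - μ₀|/(σ/√n).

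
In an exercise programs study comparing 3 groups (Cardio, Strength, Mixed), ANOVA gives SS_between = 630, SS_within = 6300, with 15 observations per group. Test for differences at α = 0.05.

df_between = 2, df_within = 42. F = MS_between/MS_within = 315.0/150.0 = 2.1. F_crit ≈ 3.22. Fail to reject H₀.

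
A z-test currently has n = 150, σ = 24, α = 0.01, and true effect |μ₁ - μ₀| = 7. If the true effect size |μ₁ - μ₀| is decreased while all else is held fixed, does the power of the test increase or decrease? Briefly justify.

Power decreases: a smaller true effect decreases the non-centrality λ = |μ₁ - μ₀|/(σ/√n).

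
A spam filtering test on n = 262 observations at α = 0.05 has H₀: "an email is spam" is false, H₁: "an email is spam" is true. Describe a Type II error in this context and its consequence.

Type II error: failing to reject H₀ when it is false — concluding that an email is spam is not supported when in fact it is. Consequence: a spam email lands in the inbox.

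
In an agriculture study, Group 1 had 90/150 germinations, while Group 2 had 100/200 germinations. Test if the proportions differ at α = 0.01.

p̂₁ = 0.6, p̂₂ = 0.5, pooled p̂ = 0.543. z = 1.858. Critical: ±2.576. Fail to reject H₀.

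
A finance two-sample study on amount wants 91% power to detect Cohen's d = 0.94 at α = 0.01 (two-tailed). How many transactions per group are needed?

z_{α/2} = 2.576, z_β = Φ⁻¹(0.91) = 1.341. For large effect (d = 0.94): n per group = 2(z_{α/2} + z_β)²/d² = 2(2.576 + 1.341)²/0.94² = 34.7 → 35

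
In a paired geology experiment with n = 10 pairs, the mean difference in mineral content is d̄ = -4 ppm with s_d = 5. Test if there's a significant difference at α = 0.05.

t = d̄/(s_d/√n) = -4/(5/√10) = -2.53. df = 9, critical t = ±2.262. Reject H₀.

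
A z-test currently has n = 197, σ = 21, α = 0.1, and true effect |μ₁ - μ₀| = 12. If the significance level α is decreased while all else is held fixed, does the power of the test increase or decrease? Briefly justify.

Power decreases: a smaller α raises the critical value, so less of the H₁ sampling distribution falls in the rejection region.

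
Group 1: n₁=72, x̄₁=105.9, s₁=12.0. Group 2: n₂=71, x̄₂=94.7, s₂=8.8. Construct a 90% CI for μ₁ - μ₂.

Difference = 11.2. SE = √(12.0²/72 + 8.8²/71) = 1.758. CI = (8.31, 14.09)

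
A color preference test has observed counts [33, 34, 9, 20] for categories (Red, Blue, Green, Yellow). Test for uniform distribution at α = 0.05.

Expected = 24 each. χ² = Σ(O-E)²/E = 17.583. df = 3, critical value = 7.815. Reject H₀.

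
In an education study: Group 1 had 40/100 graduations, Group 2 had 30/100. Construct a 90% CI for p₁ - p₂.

p̂₁ = 0.4, p̂₂ = 0.3. Difference = 0.1. CI = (-0.01, 0.21)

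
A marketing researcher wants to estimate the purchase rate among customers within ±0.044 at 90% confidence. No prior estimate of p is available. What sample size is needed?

Conservative approach: use p = 0.5 (maximizes p(1-p) = 0.25). n = z²(0.25)/E² = 1.645²×0.25/0.044² = 349.4 → n = 350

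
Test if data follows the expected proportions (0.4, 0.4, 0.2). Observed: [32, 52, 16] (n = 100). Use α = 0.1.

Expected: [40.0, 40.0, 20.0]. χ² = 6.0. df = 2, critical = 4.605. Reject H₀.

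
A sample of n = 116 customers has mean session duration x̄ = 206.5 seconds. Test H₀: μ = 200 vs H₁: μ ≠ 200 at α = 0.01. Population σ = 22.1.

z = (x̄ - μ₀)/(σ/√n) = (206.5 - 200)/(22.1/√116) = 3.168. Critical value: ±2.576. Since |3.168| > 2.576, Reject H₀.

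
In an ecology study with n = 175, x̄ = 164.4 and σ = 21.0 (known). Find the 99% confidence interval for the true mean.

CI = x̄ ± z*(σ/√n) = 164.4 ± 2.576(21.0/√175) = 164.4 ± 4.09 = (160.31, 168.49)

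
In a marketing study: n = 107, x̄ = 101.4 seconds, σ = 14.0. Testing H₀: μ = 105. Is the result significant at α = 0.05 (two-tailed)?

z = (101.4 - 105)/(14.0/√107) = -2.66. Since |z| > 1.96, significant at α = 0.05.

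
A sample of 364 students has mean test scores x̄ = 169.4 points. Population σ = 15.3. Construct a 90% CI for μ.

CI = x̄ ± z*(σ/√n) = 169.4 ± 1.645(15.3/√364) = 169.4 ± 1.32 = (168.08, 170.72)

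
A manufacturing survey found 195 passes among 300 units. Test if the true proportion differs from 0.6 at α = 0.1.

p̂ = 0.65, p₀ = 0.6. z = (p̂ - p₀)/√(p₀(1-p₀)/n) = 1.768. Critical: ±1.645. Reject H₀.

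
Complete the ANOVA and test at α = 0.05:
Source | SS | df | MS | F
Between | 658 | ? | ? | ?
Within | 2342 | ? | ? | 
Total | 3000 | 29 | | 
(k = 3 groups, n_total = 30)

df_between = 2, df_within = 27. MS_between = 329.0, MS_within = 86.74. F = 3.793, F_crit ≈ 3.354. Reject H₀.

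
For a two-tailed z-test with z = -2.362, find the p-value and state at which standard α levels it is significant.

p = 2·P(Z > |-2.362|) = 2·(1 - Φ(2.362)) ≈ 0.0182. Significant at α = 0.1; Significant at α = 0.05.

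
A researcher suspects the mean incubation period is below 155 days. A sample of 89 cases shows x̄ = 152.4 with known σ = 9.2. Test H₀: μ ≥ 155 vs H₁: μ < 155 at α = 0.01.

z = -2.666. Critical value: -2.33. Reject H₀.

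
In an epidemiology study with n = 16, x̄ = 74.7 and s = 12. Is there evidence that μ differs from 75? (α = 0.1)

t = (x̄ - μ₀)/(s/√n) = (74.7 - 75)/(12/√16) = -0.1. df = 15, critical t = ±1.753. Fail to reject H₀.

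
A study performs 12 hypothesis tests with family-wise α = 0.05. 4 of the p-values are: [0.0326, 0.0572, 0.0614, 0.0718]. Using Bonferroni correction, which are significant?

Bonferroni α = 0.05/12 = 0.00417. None of the given p-values are significant.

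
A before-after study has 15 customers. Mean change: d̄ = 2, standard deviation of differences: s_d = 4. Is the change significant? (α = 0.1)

t = d̄/(s_d/√n) = 2/(4/√15) = 1.936. df = 14, critical t = ±1.761. Reject H₀.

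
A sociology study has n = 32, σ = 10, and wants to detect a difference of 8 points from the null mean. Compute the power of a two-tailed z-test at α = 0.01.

SE = σ/√n = 10/√32 = 1.768. Non-centrality λ = d/SE = 8/1.768 = 4.525. Power ≈ Φ(λ - z_{α/2}) = Φ(4.525 - 2.576) = Φ(1.949) = 0.974.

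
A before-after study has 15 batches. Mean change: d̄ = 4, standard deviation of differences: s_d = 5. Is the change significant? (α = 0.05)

t = d̄/(s_d/√n) = 4/(5/√15) = 3.098. df = 14, critical t = ±2.145. Reject H₀.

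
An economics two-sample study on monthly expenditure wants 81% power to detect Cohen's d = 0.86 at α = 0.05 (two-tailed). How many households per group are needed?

z_{α/2} = 1.96, z_β = Φ⁻¹(0.81) = 0.878. For large effect (d = 0.86): n per group = 2(z_{α/2} + z_β)²/d² = 2(1.96 + 0.878)²/0.86² = 21.8 → 22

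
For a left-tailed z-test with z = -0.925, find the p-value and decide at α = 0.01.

p = P(Z < -0.925) = Φ(-0.925) ≈ 0.1775. Since p ≥ 0.01, fail to reject H₀ (not significant) at α = 0.01.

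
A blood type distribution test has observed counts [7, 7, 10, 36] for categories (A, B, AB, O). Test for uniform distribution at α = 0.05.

Expected = 15 each. χ² = Σ(O-E)²/E = 39.6. df = 3, critical value = 7.815. Reject H₀.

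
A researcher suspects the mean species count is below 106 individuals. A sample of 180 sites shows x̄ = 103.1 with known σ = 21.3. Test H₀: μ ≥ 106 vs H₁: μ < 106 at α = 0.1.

z = -1.827. Critical value: -1.28. Reject H₀.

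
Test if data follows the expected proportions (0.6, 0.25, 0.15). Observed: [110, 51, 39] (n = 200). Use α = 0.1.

Expected: [120.0, 50.0, 30.0]. χ² = 3.553. df = 2, critical = 4.605. Fail to reject H₀.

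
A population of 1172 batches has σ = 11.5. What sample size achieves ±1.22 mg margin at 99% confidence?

Without FPC: n₀ = (2.576×11.5/1.22)² = 589.614. With FPC: n = n₀N/(n₀+N-1) = 392.5 → n = 393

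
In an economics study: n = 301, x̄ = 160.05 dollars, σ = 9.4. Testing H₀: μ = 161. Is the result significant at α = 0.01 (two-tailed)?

z = (160.05 - 161)/(9.4/√301) = -1.753. Since |z| ≤ 2.576, not significant at α = 0.01.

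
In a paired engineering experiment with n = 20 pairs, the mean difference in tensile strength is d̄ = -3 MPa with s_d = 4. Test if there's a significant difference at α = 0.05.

t = d̄/(s_d/√n) = -3/(4/√20) = -3.354. df = 19, critical t = ±2.093. Reject H₀.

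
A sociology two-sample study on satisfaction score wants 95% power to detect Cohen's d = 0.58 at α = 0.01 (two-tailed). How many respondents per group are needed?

z_{α/2} = 2.576, z_β = Φ⁻¹(0.95) = 1.645. For medium effect (d = 0.58): n per group = 2(z_{α/2} + z_β)²/d² = 2(2.576 + 1.645)²/0.58² = 105.9 → 106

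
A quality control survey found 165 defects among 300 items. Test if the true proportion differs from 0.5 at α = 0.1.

p̂ = 0.55, p₀ = 0.5. z = (p̂ - p₀)/√(p₀(1-p₀)/n) = 1.732. Critical: ±1.645. Reject H₀.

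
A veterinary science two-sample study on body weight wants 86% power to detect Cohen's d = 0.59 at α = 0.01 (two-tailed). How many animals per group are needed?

z_{α/2} = 2.576, z_β = Φ⁻¹(0.86) = 1.08. For medium effect (d = 0.59): n per group = 2(z_{α/2} + z_β)²/d² = 2(2.576 + 1.08)²/0.59² = 76.8 → 77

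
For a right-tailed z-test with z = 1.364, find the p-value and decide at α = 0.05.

p = P(Z > 1.364) = 1 - Φ(1.364) ≈ 0.0863. Since p ≥ 0.05, fail to reject H₀ (not significant) at α = 0.05.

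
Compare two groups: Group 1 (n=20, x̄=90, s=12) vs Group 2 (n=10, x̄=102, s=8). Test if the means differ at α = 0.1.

Pooled sp = 10.88. t = -2.849, df = 28. Critical t = ±1.701. Reject H₀.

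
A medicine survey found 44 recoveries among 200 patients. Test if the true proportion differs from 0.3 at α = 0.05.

p̂ = 0.22, p₀ = 0.3. z = (p̂ - p₀)/√(p₀(1-p₀)/n) = -2.469. Critical: ±1.96. Reject H₀.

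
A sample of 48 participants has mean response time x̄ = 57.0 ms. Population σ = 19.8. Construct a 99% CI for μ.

CI = x̄ ± z*(σ/√n) = 57.0 ± 2.576(19.8/√48) = 57.0 ± 7.36 = (49.64, 64.36)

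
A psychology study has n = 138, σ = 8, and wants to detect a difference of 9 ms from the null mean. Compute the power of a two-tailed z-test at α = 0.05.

SE = σ/√n = 8/√138 = 0.681. Non-centrality λ = d/SE = 9/0.681 = 13.216. Power ≈ Φ(λ - z_{α/2}) = Φ(13.216 - 1.96) = Φ(11.256) = 1.0.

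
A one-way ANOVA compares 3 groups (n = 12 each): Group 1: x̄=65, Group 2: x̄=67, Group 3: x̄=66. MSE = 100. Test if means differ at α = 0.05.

Grand mean = 66.0. SS_between = 24.0, MS_between = 12.0. F = 0.12, F_crit ≈ 3.285. Fail to reject H₀.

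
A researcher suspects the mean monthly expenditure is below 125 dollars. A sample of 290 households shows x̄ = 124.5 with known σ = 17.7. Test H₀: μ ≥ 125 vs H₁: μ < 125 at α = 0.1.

z = -0.481. Critical value: -1.28. Fail to reject H₀.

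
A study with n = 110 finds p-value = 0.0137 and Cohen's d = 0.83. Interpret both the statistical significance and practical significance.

Statistically significant (p = 0.0137 < 0.05). Cohen's d = 0.83 indicates a large effect size. Both statistical and practical significance should be considered.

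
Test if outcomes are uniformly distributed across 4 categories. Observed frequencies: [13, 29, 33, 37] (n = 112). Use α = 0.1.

Expected = 28 each. χ² = Σ(O-E)²/E = 11.857. df = 3, critical value = 6.251. Reject H₀.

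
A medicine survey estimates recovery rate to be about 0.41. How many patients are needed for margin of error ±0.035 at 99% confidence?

n = z²p(1-p)/E² = 2.576²×0.41×0.59/0.035² = 1310.4 → n = 1311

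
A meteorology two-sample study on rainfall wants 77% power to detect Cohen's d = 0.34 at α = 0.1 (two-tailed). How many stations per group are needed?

z_{α/2} = 1.645, z_β = Φ⁻¹(0.77) = 0.739. For small effect (d = 0.34): n per group = 2(z_{α/2} + z_β)²/d² = 2(1.645 + 0.739)²/0.34² = 98.3 → 99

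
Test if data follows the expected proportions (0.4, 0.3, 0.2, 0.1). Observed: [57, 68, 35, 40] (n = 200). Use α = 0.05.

Expected: [80.0, 60.0, 40.0, 20.0]. χ² = 28.304. df = 3, critical = 7.815. Reject H₀.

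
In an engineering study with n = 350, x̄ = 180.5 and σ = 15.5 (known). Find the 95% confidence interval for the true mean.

CI = x̄ ± z*(σ/√n) = 180.5 ± 1.96(15.5/√350) = 180.5 ± 1.62 = (178.88, 182.12)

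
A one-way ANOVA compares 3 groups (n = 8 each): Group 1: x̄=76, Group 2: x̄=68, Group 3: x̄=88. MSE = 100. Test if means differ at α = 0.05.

Grand mean = 77.33. SS_between = 1621.33, MS_between = 810.67. F = 8.107, F_crit ≈ 3.467. Reject H₀.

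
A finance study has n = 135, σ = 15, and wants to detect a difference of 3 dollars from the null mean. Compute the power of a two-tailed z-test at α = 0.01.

SE = σ/√n = 15/√135 = 1.291. Non-centrality λ = d/SE = 3/1.291 = 2.324. Power ≈ Φ(λ - z_{α/2}) = Φ(2.324 - 2.576) = Φ(-0.252) = 0.4.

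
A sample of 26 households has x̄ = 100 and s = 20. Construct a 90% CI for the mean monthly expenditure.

CI = x̄ ± t*(s/√n) = 100 ± 1.708(20/√26) = (93.3, 106.7)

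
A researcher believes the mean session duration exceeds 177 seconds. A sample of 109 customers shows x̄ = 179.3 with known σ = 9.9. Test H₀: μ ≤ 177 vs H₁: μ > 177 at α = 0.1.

z = 2.426. Critical value: 1.28. Reject H₀.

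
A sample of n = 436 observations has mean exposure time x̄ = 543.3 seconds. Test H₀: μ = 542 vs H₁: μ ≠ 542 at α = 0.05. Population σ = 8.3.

z = (x̄ - μ₀)/(σ/√n) = (543.3 - 542)/(8.3/√436) = 3.27. Critical value: ±1.96. Since |3.27| > 1.96, Reject H₀.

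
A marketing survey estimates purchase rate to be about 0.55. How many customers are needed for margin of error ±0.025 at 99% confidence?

n = z²p(1-p)/E² = 2.576²×0.55×0.45/0.025² = 2627.8 → n = 2628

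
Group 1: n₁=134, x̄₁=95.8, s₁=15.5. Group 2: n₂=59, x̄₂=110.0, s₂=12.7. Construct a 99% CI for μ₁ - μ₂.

Difference = -14.2. SE = √(15.5²/134 + 12.7²/59) = 2.128. CI = (-19.68, -8.72)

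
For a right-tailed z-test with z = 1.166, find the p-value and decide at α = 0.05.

p = P(Z > 1.166) = 1 - Φ(1.166) ≈ 0.1218. Since p ≥ 0.05, fail to reject H₀ (not significant) at α = 0.05.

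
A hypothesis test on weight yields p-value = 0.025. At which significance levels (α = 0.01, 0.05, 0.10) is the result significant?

p = 0.025. Significant at: α = 0.05, 0.1.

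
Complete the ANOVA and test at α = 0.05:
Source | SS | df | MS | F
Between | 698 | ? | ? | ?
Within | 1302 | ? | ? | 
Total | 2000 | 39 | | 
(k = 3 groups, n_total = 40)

df_between = 2, df_within = 37. MS_between = 349.0, MS_within = 35.19. F = 9.918, F_crit ≈ 3.252. Reject H₀.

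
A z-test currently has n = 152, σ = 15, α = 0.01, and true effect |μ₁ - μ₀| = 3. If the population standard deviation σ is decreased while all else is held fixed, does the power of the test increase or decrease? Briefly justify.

Power increases: a smaller σ shrinks the standard error σ/√n, moving the sampling distribution under H₁ further from the critical value.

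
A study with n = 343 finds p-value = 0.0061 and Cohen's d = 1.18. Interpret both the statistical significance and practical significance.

Statistically significant (p = 0.0061 < 0.05). Cohen's d = 1.18 indicates a large effect size. Both statistical and practical significance should be considered.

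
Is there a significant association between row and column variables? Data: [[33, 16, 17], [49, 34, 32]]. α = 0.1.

χ² = 1.002. df = 2, critical = 4.605. Fail to reject H₀. No evidence of dependence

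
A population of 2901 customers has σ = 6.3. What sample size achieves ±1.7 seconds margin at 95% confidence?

Without FPC: n₀ = (1.96×6.3/1.7)² = 52.759. With FPC: n = n₀N/(n₀+N-1) = 51.8 → n = 52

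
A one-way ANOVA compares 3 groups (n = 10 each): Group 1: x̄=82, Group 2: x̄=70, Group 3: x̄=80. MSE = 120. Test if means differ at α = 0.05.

Grand mean = 77.33. SS_between = 826.67, MS_between = 413.33. F = 3.444, F_crit ≈ 3.354. Reject H₀.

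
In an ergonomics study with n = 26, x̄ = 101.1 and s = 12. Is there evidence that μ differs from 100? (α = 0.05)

t = (x̄ - μ₀)/(s/√n) = (101.1 - 100)/(12/√26) = 0.467. df = 25, critical t = ±2.06. Fail to reject H₀.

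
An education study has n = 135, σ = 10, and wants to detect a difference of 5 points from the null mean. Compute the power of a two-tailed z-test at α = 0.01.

SE = σ/√n = 10/√135 = 0.861. Non-centrality λ = d/SE = 5/0.861 = 5.809. Power ≈ Φ(λ - z_{α/2}) = Φ(5.809 - 2.576) = Φ(3.233) = 0.999.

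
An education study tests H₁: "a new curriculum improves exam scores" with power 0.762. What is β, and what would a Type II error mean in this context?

β = 1 - power = 1 - 0.762 = 0.238. A Type II error is failing to reject H₀ when H₀ is false (false negative) — here, failing to conclude that a new curriculum improves exam scores when in fact it is true. Consequence: keeping the old curriculum when the new one would have helped students.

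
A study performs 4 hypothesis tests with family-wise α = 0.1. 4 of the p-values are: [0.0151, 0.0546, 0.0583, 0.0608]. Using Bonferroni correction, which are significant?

Bonferroni α = 0.1/4 = 0.025. Significant p-values: [0.0151]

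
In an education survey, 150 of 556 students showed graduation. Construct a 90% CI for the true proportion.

p̂ = 0.27. CI = p̂ ± z*√(p̂(1-p̂)/n) = (0.239, 0.301)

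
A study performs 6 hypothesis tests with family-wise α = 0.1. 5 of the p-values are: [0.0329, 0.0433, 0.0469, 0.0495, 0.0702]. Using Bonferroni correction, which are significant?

Bonferroni α = 0.1/6 = 0.01667. None of the given p-values are significant.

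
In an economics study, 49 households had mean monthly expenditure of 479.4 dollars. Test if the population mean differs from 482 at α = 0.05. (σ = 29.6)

z = (x̄ - μ₀)/(σ/√n) = (479.4 - 482)/(29.6/√49) = -0.615. Critical value: ±1.96. Since |-0.615| ≤ 1.96, Fail to reject H₀.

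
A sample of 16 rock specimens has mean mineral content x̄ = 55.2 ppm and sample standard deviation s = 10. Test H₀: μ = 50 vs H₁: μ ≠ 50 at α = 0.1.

t = (x̄ - μ₀)/(s/√n) = (55.2 - 50)/(10/√16) = 2.08. df = 15, critical t = ±1.753. Reject H₀.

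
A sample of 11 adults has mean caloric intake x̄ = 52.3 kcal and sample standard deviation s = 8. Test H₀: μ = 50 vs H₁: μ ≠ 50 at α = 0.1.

t = (x̄ - μ₀)/(s/√n) = (52.3 - 50)/(8/√11) = 0.954. df = 10, critical t = ±1.812. Fail to reject H₀.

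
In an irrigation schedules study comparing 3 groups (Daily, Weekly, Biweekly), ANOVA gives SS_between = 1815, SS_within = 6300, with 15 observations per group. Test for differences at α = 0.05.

df_between = 2, df_within = 42. F = MS_between/MS_within = 907.5/150.0 = 6.05. F_crit ≈ 3.22. Reject H₀. At least one mean differs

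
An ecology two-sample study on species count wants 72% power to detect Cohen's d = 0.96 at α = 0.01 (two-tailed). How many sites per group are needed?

z_{α/2} = 2.576, z_β = Φ⁻¹(0.72) = 0.583. For large effect (d = 0.96): n per group = 2(z_{α/2} + z_β)²/d² = 2(2.576 + 0.583)²/0.96² = 21.7 → 22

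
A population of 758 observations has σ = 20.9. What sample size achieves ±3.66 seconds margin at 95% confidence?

Without FPC: n₀ = (1.96×20.9/3.66)² = 125.269. With FPC: n = n₀N/(n₀+N-1) = 107.6 → n = 108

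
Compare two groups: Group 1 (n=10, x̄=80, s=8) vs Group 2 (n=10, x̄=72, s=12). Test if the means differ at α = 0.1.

Pooled sp = 10.2. t = 1.754, df = 18. Critical t = ±1.734. Reject H₀.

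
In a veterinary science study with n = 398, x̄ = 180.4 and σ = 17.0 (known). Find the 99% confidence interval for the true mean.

CI = x̄ ± z*(σ/√n) = 180.4 ± 2.576(17.0/√398) = 180.4 ± 2.2 = (178.2, 182.6)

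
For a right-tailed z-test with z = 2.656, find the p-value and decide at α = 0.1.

p = P(Z > 2.656) = 1 - Φ(2.656) ≈ 0.004. Since p < 0.1, reject H₀ (significant) at α = 0.1.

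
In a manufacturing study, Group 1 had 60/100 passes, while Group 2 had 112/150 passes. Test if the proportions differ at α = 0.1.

p̂₁ = 0.6, p̂₂ = 0.747, pooled p̂ = 0.688. z = -2.452. Critical: ±1.645. Reject H₀.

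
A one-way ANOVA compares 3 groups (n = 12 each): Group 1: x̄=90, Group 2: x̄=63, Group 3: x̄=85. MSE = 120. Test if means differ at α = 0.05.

Grand mean = 79.33. SS_between = 4952.0, MS_between = 2476.0. F = 20.633, F_crit ≈ 3.285. Reject H₀.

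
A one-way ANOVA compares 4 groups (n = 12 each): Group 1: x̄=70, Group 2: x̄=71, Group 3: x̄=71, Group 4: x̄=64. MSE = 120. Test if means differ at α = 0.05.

Grand mean = 69.0. SS_between = 408.0, MS_between = 136.0. F = 1.133, F_crit ≈ 2.816. Fail to reject H₀.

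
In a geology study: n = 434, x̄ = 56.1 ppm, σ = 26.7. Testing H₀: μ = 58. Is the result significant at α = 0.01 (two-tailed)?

z = (56.1 - 58)/(26.7/√434) = -1.482. Since |z| ≤ 2.576, not significant at α = 0.01.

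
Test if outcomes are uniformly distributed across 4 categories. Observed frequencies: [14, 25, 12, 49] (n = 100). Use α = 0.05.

Expected = 25 each. χ² = Σ(O-E)²/E = 34.64. df = 3, critical value = 7.815. Reject H₀.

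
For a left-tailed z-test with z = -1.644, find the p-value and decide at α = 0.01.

p = P(Z < -1.644) = Φ(-1.644) ≈ 0.0501. Since p ≥ 0.01, fail to reject H₀ (not significant) at α = 0.01.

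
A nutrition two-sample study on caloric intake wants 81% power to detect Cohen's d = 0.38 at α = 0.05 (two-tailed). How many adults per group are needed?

z_{α/2} = 1.96, z_β = Φ⁻¹(0.81) = 0.878. For small effect (d = 0.38): n per group = 2(z_{α/2} + z_β)²/d² = 2(1.96 + 0.878)²/0.38² = 111.6 → 112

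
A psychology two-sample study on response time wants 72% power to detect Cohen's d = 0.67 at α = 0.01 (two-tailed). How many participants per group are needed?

z_{α/2} = 2.576, z_β = Φ⁻¹(0.72) = 0.583. For medium effect (d = 0.67): n per group = 2(z_{α/2} + z_β)²/d² = 2(2.576 + 0.583)²/0.67² = 44.5 → 45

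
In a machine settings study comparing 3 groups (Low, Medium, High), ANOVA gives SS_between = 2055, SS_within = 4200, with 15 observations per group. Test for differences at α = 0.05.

df_between = 2, df_within = 42. F = MS_between/MS_within = 1027.5/100.0 = 10.275. F_crit ≈ 3.22. Reject H₀. At least one mean differs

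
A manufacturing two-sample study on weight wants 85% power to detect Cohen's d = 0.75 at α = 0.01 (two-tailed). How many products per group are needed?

z_{α/2} = 2.576, z_β = Φ⁻¹(0.85) = 1.036. For medium effect (d = 0.75): n per group = 2(z_{α/2} + z_β)²/d² = 2(2.576 + 1.036)²/0.75² = 46.4 → 47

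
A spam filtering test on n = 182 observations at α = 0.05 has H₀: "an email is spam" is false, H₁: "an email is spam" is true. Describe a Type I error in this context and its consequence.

Type I error: rejecting H₀ when it is true — concluding that an email is spam when in fact it is not. Consequence: a legitimate email is sent to the spam folder and the user misses it.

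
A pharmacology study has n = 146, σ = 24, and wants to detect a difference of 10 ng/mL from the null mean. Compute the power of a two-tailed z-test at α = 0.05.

SE = σ/√n = 24/√146 = 1.986. Non-centrality λ = d/SE = 10/1.986 = 5.035. Power ≈ Φ(λ - z_{α/2}) = Φ(5.035 - 1.96) = Φ(3.075) = 0.999.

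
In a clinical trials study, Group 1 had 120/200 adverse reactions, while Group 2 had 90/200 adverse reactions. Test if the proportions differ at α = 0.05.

p̂₁ = 0.6, p̂₂ = 0.45, pooled p̂ = 0.525. z = 3.004. Critical: ±1.96. Reject H₀.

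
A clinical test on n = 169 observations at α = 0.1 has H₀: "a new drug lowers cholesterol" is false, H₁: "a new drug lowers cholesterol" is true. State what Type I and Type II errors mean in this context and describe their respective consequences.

Type I (false positive): concluding that a new drug lowers cholesterol when it is not — approving an ineffective drug — patients take a useless medication and may skip effective alternatives. Type II (false negative): failing to conclude that a new drug lowers cholesterol when it is — shelving an effective drug — patients miss out on a treatment that would have helped. Which is costlier depends on domain priorities and is a judgement call rather than a statistical fact.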